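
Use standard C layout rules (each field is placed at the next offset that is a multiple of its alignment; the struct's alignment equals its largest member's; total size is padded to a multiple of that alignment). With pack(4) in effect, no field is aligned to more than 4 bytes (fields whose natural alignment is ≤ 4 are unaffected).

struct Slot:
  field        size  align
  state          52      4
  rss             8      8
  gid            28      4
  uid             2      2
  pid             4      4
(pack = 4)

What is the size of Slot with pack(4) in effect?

0..52  state  (52B, 4-aligned)
52..60  rss  (8B, 4-aligned)
60..88  gid  (28B, 4-aligned)
88..90  uid  (2B, 2-aligned)
90..92  -- padding (2B)
92..96  pid  (4B, 4-aligned)
sizeof = 96, alignof = 4

96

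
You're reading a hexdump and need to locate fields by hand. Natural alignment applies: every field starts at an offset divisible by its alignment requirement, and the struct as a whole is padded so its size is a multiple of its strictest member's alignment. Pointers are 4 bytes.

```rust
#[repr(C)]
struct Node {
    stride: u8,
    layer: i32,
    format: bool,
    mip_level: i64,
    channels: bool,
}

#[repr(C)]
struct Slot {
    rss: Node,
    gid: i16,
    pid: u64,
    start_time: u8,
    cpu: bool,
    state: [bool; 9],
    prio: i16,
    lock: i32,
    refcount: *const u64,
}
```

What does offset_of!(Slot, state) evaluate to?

50

Node: stride at 0 (size 1, align 1) → ends 1; pad 3 to align 4 for layer; layer at 4 (size 4, align 4) → ends 8; format at 8 (size 1, align 1) → ends 9; pad 7 to align 8 for mip_level; mip_level at 16 (size 8, align 8) → ends 24; channels at 24 (size 1, align 1) → ends 25; tail pad 7 to reach multiple of 8; total 32 bytes, alignment 8
rss at 0 (size 32, align 8) → ends 32
gid at 32 (size 2, align 2) → ends 34
pad 6 to align 8 for pid
pid at 40 (size 8, align 8) → ends 48
start_time at 48 (size 1, align 1) → ends 49
cpu at 49 (size 1, align 1) → ends 50
state at 50 (size 9, align 1) → ends 59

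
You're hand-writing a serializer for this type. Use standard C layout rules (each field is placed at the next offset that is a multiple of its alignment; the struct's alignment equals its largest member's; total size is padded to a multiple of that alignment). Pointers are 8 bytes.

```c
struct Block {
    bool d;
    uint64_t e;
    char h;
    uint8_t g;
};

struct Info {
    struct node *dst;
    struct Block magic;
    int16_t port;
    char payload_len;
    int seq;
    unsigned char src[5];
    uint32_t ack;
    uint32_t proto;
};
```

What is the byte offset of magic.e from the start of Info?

Block: d at 0 (size 1, align 1) → ends 1; pad 7 to align 8 for e; e at 8 (size 8, align 8) → ends 16; h at 16 (size 1, align 1) → ends 17; g at 17 (size 1, align 1) → ends 18; tail pad 6 to reach multiple of 8; total 24 bytes, alignment 8
dst at 0 (size 8, align 8) → ends 8
magic at 8 (size 24, align 8) → ends 32
within Block: e at 8
8 + 8 = 16

16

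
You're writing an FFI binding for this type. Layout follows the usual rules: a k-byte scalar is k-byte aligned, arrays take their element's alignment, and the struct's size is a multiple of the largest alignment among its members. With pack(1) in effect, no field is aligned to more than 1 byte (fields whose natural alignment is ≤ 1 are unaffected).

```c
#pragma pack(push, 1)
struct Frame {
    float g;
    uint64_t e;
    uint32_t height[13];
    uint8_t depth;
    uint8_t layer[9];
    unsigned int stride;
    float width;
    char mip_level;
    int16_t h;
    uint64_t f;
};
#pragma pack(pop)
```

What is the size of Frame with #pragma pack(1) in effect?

93

g at 0 (size 4, align 1) → ends 4
e at 4 (size 8, align 1) → ends 12
height at 12 (size 52, align 1) → ends 64
depth at 64 (size 1, align 1) → ends 65
layer at 65 (size 9, align 1) → ends 74
stride at 74 (size 4, align 1) → ends 78
width at 78 (size 4, align 1) → ends 82
mip_level at 82 (size 1, align 1) → ends 83
h at 83 (size 2, align 1) → ends 85
f at 85 (size 8, align 1) → ends 93
total 93 bytes, alignment 1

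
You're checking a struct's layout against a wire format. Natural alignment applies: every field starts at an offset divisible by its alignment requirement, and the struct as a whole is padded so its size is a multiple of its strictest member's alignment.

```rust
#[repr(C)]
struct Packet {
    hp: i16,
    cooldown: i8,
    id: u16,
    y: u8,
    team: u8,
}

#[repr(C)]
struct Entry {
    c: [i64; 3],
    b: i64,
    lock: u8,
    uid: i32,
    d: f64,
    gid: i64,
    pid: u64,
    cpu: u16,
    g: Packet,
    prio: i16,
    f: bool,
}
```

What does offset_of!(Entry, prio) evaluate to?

74

Packet: @0: hp [2B, align 2] → 2; @2: cooldown [1B, align 1] → 3; +1 pad (align 2); @4: id [2B, align 2] → 6; @6: y [1B, align 1] → 7; @7: team [1B, align 1] → 8; size 8, align 2
@0: c [24B, align 8] → 24
@24: b [8B, align 8] → 32
@32: lock [1B, align 1] → 33
+3 pad (align 4)
@36: uid [4B, align 4] → 40
@40: d [8B, align 8] → 48
@48: gid [8B, align 8] → 56
@56: pid [8B, align 8] → 64
@64: cpu [2B, align 2] → 66
@66: g [8B, align 2] → 74
@74: prio [2B, align 2] → 76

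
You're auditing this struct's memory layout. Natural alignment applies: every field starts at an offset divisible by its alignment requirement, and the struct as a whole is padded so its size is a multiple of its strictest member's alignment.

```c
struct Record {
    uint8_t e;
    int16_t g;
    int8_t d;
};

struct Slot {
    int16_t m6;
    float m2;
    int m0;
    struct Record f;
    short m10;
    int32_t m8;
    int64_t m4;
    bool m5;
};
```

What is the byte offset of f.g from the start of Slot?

14

Record: 0..1  e  (1B, 1-aligned); 1..2  -- padding (1B); 2..4  g  (2B, 2-aligned); 4..5  d  (1B, 1-aligned); 5..6  -- tail padding (1B); sizeof = 6, alignof = 2
0..2  m6  (2B, 2-aligned)
2..4  -- padding (2B)
4..8  m2  (4B, 4-aligned)
8..12  m0  (4B, 4-aligned)
12..18  f  (6B, 2-aligned)
within Record: g at 2
12 + 2 = 14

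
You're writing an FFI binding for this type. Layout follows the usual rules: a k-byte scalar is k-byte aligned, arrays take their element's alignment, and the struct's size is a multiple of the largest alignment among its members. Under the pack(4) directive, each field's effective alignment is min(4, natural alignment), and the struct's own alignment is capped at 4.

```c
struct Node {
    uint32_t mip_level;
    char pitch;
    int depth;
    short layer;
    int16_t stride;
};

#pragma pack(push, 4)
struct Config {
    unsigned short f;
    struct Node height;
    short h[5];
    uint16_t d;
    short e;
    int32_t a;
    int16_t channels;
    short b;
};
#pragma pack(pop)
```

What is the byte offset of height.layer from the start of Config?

Node: 0..4  mip_level  (4B, 4-aligned); 4..5  pitch  (1B, 1-aligned); 5..8  -- padding (3B); 8..12  depth  (4B, 4-aligned); 12..14  layer  (2B, 2-aligned); 14..16  stride  (2B, 2-aligned); sizeof = 16, alignof = 4
0..2  f  (2B, 2-aligned)
2..4  -- padding (2B)
4..20  height  (16B, 4-aligned)
within Node: layer at 12
4 + 12 = 16

16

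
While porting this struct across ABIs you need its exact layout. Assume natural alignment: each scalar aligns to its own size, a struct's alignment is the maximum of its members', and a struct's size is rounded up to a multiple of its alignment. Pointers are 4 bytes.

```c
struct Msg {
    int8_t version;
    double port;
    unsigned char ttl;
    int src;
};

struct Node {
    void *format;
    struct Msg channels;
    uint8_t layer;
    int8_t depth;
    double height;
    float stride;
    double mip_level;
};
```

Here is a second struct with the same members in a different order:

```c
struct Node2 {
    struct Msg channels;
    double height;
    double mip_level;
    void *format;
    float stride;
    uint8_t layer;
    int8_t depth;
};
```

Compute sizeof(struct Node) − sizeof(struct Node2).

Msg: version at 0 (size 1, align 1) → ends 1; pad 7 to align 8 for port; port at 8 (size 8, align 8) → ends 16; ttl at 16 (size 1, align 1) → ends 17; pad 3 to align 4 for src; src at 20 (size 4, align 4) → ends 24; total 24 bytes, alignment 8
format at 0 (size 4, align 4) → ends 4
pad 4 to align 8 for channels
channels at 8 (size 24, align 8) → ends 32
layer at 32 (size 1, align 1) → ends 33
depth at 33 (size 1, align 1) → ends 34
pad 6 to align 8 for height
height at 40 (size 8, align 8) → ends 48
stride at 48 (size 4, align 4) → ends 52
pad 4 to align 8 for mip_level
mip_level at 56 (size 8, align 8) → ends 64
total 64 bytes, alignment 8
— Node2 —
channels at 0 (size 24, align 8) → ends 24
height at 24 (size 8, align 8) → ends 32
mip_level at 32 (size 8, align 8) → ends 40
format at 40 (size 4, align 4) → ends 44
stride at 44 (size 4, align 4) → ends 48
layer at 48 (size 1, align 1) → ends 49
depth at 49 (size 1, align 1) → ends 50
tail pad 6 to reach multiple of 8
total 56 bytes, alignment 8
64 − 56 = 8

8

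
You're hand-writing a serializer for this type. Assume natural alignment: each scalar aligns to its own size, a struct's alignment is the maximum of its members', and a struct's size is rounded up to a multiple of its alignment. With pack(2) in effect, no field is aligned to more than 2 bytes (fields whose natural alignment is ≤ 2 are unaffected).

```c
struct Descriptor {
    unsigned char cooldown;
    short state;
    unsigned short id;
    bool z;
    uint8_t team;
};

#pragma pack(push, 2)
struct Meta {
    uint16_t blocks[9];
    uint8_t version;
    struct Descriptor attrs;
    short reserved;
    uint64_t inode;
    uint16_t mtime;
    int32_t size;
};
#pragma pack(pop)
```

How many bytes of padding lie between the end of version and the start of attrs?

Descriptor: cooldown at 0 (size 1, align 1) → ends 1; pad 1 to align 2 for state; state at 2 (size 2, align 2) → ends 4; id at 4 (size 2, align 2) → ends 6; z at 6 (size 1, align 1) → ends 7; team at 7 (size 1, align 1) → ends 8; total 8 bytes, alignment 2
blocks at 0 (size 18, align 2) → ends 18
version at 18 (size 1, align 1) → ends 19
pad 1 to align 2 for attrs
attrs at 20 (size 8, align 2) → ends 28

1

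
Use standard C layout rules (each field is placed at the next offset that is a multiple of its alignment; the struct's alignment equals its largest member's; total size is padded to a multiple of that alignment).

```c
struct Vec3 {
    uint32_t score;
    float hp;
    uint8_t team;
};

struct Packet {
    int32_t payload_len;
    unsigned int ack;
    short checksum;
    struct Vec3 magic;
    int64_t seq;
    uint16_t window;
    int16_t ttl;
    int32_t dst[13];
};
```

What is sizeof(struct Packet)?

88 bytes

Vec3: score at 0 (size 4, align 4) → ends 4; hp at 4 (size 4, align 4) → ends 8; team at 8 (size 1, align 1) → ends 9; tail pad 3 to reach multiple of 4; total 12 bytes, alignment 4
payload_len at 0 (size 4, align 4) → ends 4
ack at 4 (size 4, align 4) → ends 8
checksum at 8 (size 2, align 2) → ends 10
pad 2 to align 4 for magic
magic at 12 (size 12, align 4) → ends 24
seq at 24 (size 8, align 8) → ends 32
window at 32 (size 2, align 2) → ends 34
ttl at 34 (size 2, align 2) → ends 36
dst at 36 (size 52, align 4) → ends 88
total 88 bytes, alignment 8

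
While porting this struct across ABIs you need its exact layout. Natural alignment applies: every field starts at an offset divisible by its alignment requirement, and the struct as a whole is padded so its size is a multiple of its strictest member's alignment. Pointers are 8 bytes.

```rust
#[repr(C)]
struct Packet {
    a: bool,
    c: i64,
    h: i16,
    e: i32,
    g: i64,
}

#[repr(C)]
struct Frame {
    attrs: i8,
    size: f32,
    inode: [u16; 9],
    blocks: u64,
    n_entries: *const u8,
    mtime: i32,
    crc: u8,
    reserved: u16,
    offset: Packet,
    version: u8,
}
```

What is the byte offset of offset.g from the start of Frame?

Packet: a at 0 (size 1, align 1) → ends 1; pad 7 to align 8 for c; c at 8 (size 8, align 8) → ends 16; h at 16 (size 2, align 2) → ends 18; pad 2 to align 4 for e; e at 20 (size 4, align 4) → ends 24; g at 24 (size 8, align 8) → ends 32; total 32 bytes, alignment 8
attrs at 0 (size 1, align 1) → ends 1
pad 3 to align 4 for size
size at 4 (size 4, align 4) → ends 8
inode at 8 (size 18, align 2) → ends 26
pad 6 to align 8 for blocks
blocks at 32 (size 8, align 8) → ends 40
n_entries at 40 (size 8, align 8) → ends 48
mtime at 48 (size 4, align 4) → ends 52
crc at 52 (size 1, align 1) → ends 53
pad 1 to align 2 for reserved
reserved at 54 (size 2, align 2) → ends 56
offset at 56 (size 32, align 8) → ends 88
within Packet: g at 24
56 + 24 = 80

80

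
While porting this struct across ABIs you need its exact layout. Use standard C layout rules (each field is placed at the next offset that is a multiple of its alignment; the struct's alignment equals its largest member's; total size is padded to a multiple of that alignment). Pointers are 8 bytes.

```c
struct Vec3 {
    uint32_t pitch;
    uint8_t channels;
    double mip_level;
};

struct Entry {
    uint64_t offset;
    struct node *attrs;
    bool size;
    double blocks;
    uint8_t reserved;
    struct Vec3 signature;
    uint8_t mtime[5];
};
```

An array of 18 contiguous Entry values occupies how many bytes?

Vec3: 0..4  pitch  (4B, 4-aligned); 4..5  channels  (1B, 1-aligned); 5..8  -- padding (3B); 8..16  mip_level  (8B, 8-aligned); sizeof = 16, alignof = 8
0..8  offset  (8B, 8-aligned)
8..16  attrs  (8B, 8-aligned)
16..17  size  (1B, 1-aligned)
17..24  -- padding (7B)
24..32  blocks  (8B, 8-aligned)
32..33  reserved  (1B, 1-aligned)
33..40  -- padding (7B)
40..56  signature  (16B, 8-aligned)
56..61  mtime  (5B, 1-aligned)
61..64  -- tail padding (3B)
sizeof = 64, alignof = 8
array of 18: 18 × 64 = 1152

1152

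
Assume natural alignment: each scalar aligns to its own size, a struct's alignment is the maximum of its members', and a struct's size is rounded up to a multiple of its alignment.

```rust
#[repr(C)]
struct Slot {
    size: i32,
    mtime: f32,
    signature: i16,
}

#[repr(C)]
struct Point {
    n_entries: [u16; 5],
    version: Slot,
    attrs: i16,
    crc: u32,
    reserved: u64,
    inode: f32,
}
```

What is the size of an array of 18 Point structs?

Slot: 0..4  size  (4B, 4-aligned); 4..8  mtime  (4B, 4-aligned); 8..10  signature  (2B, 2-aligned); 10..12  -- tail padding (2B); sizeof = 12, alignof = 4
0..10  n_entries  (10B, 2-aligned)
10..12  -- padding (2B)
12..24  version  (12B, 4-aligned)
24..26  attrs  (2B, 2-aligned)
26..28  -- padding (2B)
28..32  crc  (4B, 4-aligned)
32..40  reserved  (8B, 8-aligned)
40..44  inode  (4B, 4-aligned)
44..48  -- tail padding (4B)
sizeof = 48, alignof = 8
array of 18: 18 × 48 = 864

864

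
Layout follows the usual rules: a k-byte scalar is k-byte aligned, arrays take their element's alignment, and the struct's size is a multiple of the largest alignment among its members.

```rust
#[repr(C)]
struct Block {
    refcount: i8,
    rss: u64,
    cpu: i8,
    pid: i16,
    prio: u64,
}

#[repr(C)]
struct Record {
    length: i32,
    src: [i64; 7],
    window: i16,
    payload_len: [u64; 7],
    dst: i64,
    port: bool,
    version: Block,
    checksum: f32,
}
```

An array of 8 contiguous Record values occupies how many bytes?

1472

Block: refcount at 0 (size 1, align 1) → ends 1; pad 7 to align 8 for rss; rss at 8 (size 8, align 8) → ends 16; cpu at 16 (size 1, align 1) → ends 17; pad 1 to align 2 for pid; pid at 18 (size 2, align 2) → ends 20; pad 4 to align 8 for prio; prio at 24 (size 8, align 8) → ends 32; total 32 bytes, alignment 8
length at 0 (size 4, align 4) → ends 4
pad 4 to align 8 for src
src at 8 (size 56, align 8) → ends 64
window at 64 (size 2, align 2) → ends 66
pad 6 to align 8 for payload_len
payload_len at 72 (size 56, align 8) → ends 128
dst at 128 (size 8, align 8) → ends 136
port at 136 (size 1, align 1) → ends 137
pad 7 to align 8 for version
version at 144 (size 32, align 8) → ends 176
checksum at 176 (size 4, align 4) → ends 180
tail pad 4 to reach multiple of 8
total 184 bytes, alignment 8
array of 8: 8 × 184 = 1472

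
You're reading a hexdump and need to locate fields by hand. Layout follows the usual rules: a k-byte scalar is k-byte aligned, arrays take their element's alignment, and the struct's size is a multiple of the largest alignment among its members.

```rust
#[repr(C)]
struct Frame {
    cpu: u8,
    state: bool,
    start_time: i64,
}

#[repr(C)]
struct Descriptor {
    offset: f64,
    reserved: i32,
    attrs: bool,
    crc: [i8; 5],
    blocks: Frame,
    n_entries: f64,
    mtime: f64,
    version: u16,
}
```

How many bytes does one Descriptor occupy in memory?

Frame: 0..1  cpu  (1B, 1-aligned); 1..2  state  (1B, 1-aligned); 2..8  -- padding (6B); 8..16  start_time  (8B, 8-aligned); sizeof = 16, alignof = 8
0..8  offset  (8B, 8-aligned)
8..12  reserved  (4B, 4-aligned)
12..13  attrs  (1B, 1-aligned)
13..18  crc  (5B, 1-aligned)
18..24  -- padding (6B)
24..40  blocks  (16B, 8-aligned)
40..48  n_entries  (8B, 8-aligned)
48..56  mtime  (8B, 8-aligned)
56..58  version  (2B, 2-aligned)
58..64  -- tail padding (6B)
sizeof = 64, alignof = 8

64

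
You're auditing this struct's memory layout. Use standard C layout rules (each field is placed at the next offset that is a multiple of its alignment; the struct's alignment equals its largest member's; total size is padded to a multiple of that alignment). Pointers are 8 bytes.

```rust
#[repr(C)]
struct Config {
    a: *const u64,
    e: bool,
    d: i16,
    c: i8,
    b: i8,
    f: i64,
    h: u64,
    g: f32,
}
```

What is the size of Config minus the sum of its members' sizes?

@0: a [8B, align 8] → 8
@8: e [1B, align 1] → 9
+1 pad (align 2)
@10: d [2B, align 2] → 12
@12: c [1B, align 1] → 13
@13: b [1B, align 1] → 14
+2 pad (align 8)
@16: f [8B, align 8] → 24
@24: h [8B, align 8] → 32
@32: g [4B, align 4] → 36
+4 tail pad (align 8)
size 40, align 8
data bytes 33, size 40 → padding 7

7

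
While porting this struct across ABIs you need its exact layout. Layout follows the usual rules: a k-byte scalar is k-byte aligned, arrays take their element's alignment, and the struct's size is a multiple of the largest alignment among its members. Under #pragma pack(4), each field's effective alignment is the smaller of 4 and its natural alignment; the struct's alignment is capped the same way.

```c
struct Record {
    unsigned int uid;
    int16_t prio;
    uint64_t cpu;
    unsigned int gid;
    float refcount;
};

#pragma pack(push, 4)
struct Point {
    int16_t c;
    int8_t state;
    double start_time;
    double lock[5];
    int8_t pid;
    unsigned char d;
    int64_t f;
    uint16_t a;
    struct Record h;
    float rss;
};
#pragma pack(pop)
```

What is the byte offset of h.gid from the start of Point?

Record: @0: uid [4B, align 4] → 4; @4: prio [2B, align 2] → 6; +2 pad (align 8); @8: cpu [8B, align 8] → 16; @16: gid [4B, align 4] → 20; @20: refcount [4B, align 4] → 24; size 24, align 8
@0: c [2B, align 2] → 2
@2: state [1B, align 1] → 3
+1 pad (align 4)
@4: start_time [8B, align 4] → 12
@12: lock [40B, align 4] → 52
@52: pid [1B, align 1] → 53
@53: d [1B, align 1] → 54
+2 pad (align 4)
@56: f [8B, align 4] → 64
@64: a [2B, align 2] → 66
+2 pad (align 4)
@68: h [24B, align 4] → 92
within Record: gid at 16
68 + 16 = 84

84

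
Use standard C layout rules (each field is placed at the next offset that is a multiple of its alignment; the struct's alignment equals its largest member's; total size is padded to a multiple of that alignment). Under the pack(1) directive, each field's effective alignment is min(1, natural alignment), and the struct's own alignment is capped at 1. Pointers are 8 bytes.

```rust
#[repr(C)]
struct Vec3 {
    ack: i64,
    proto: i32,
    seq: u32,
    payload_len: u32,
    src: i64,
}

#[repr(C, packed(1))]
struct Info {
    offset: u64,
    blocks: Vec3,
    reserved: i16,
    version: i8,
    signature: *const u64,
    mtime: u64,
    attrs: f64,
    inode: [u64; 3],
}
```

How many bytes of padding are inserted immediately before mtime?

Vec3: 0..8  ack  (8B, 8-aligned); 8..12  proto  (4B, 4-aligned); 12..16  seq  (4B, 4-aligned); 16..20  payload_len  (4B, 4-aligned); 20..24  -- padding (4B); 24..32  src  (8B, 8-aligned); sizeof = 32, alignof = 8
0..8  offset  (8B, 1-aligned)
8..40  blocks  (32B, 1-aligned)
40..42  reserved  (2B, 1-aligned)
42..43  version  (1B, 1-aligned)
43..51  signature  (8B, 1-aligned)
51..59  mtime  (8B, 1-aligned)

0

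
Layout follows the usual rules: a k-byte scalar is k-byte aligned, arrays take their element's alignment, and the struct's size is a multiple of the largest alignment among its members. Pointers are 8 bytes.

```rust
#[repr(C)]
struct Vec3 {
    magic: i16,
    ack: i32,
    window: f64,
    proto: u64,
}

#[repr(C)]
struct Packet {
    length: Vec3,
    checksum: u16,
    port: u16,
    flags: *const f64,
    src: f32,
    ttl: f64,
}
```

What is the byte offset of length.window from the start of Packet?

8

Vec3: 0..2  magic  (2B, 2-aligned); 2..4  -- padding (2B); 4..8  ack  (4B, 4-aligned); 8..16  window  (8B, 8-aligned); 16..24  proto  (8B, 8-aligned); sizeof = 24, alignof = 8
0..24  length  (24B, 8-aligned)
within Vec3: window at 8
0 + 8 = 8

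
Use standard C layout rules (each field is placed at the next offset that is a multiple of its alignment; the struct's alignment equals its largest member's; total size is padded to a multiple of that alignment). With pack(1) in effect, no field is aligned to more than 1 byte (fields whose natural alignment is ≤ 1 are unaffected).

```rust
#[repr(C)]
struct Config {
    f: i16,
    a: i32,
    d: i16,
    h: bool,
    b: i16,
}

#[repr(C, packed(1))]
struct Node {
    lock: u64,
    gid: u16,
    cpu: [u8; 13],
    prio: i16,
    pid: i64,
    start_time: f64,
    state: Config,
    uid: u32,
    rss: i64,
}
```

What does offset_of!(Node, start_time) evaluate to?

33

Config: 0..2  f  (2B, 2-aligned); 2..4  -- padding (2B); 4..8  a  (4B, 4-aligned); 8..10  d  (2B, 2-aligned); 10..11  h  (1B, 1-aligned); 11..12  -- padding (1B); 12..14  b  (2B, 2-aligned); 14..16  -- tail padding (2B); sizeof = 16, alignof = 4
0..8  lock  (8B, 1-aligned)
8..10  gid  (2B, 1-aligned)
10..23  cpu  (13B, 1-aligned)
23..25  prio  (2B, 1-aligned)
25..33  pid  (8B, 1-aligned)
33..41  start_time  (8B, 1-aligned)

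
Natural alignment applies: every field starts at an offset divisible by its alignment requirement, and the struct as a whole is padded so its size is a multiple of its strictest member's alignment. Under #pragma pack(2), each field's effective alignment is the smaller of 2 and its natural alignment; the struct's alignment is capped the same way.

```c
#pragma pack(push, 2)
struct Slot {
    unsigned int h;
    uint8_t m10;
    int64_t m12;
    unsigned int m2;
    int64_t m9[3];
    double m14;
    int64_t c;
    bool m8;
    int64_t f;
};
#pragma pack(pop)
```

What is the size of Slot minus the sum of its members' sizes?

@0: h [4B, align 2] → 4
@4: m10 [1B, align 1] → 5
+1 pad (align 2)
@6: m12 [8B, align 2] → 14
@14: m2 [4B, align 2] → 18
@18: m9 [24B, align 2] → 42
@42: m14 [8B, align 2] → 50
@50: c [8B, align 2] → 58
@58: m8 [1B, align 1] → 59
+1 pad (align 2)
@60: f [8B, align 2] → 68
size 68, align 2
data bytes 66, size 68 → padding 2

2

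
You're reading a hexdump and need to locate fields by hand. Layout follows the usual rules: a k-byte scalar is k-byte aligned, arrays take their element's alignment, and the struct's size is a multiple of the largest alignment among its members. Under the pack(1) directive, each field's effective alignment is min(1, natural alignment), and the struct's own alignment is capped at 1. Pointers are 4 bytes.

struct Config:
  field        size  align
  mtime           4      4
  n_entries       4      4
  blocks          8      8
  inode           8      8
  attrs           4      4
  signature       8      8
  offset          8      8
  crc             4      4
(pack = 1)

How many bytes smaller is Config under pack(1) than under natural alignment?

8

natural layout:
  0..4  mtime  (4B, 4-aligned)
  4..8  n_entries  (4B, 4-aligned)
  8..16  blocks  (8B, 8-aligned)
  16..24  inode  (8B, 8-aligned)
  24..28  attrs  (4B, 4-aligned)
  28..32  -- padding (4B)
  32..40  signature  (8B, 8-aligned)
  40..48  offset  (8B, 8-aligned)
  48..52  crc  (4B, 4-aligned)
  52..56  -- tail padding (4B)
  sizeof = 56, alignof = 8
packed(1) layout:
  0..4  mtime  (4B, 1-aligned)
  4..8  n_entries  (4B, 1-aligned)
  8..16  blocks  (8B, 1-aligned)
  16..24  inode  (8B, 1-aligned)
  24..28  attrs  (4B, 1-aligned)
  28..36  signature  (8B, 1-aligned)
  36..44  offset  (8B, 1-aligned)
  44..48  crc  (4B, 1-aligned)
  sizeof = 48, alignof = 1
56 − 48 = 8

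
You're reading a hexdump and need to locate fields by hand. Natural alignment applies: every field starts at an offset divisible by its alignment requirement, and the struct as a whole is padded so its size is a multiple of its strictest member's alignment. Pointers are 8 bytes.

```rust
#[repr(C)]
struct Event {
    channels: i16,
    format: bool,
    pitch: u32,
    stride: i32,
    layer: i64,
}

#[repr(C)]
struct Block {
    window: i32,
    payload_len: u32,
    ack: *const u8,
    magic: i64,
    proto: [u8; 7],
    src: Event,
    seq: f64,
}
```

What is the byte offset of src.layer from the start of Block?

Event: channels at 0 (size 2, align 2) → ends 2; format at 2 (size 1, align 1) → ends 3; pad 1 to align 4 for pitch; pitch at 4 (size 4, align 4) → ends 8; stride at 8 (size 4, align 4) → ends 12; pad 4 to align 8 for layer; layer at 16 (size 8, align 8) → ends 24; total 24 bytes, alignment 8
window at 0 (size 4, align 4) → ends 4
payload_len at 4 (size 4, align 4) → ends 8
ack at 8 (size 8, align 8) → ends 16
magic at 16 (size 8, align 8) → ends 24
proto at 24 (size 7, align 1) → ends 31
pad 1 to align 8 for src
src at 32 (size 24, align 8) → ends 56
within Event: layer at 16
32 + 16 = 48

48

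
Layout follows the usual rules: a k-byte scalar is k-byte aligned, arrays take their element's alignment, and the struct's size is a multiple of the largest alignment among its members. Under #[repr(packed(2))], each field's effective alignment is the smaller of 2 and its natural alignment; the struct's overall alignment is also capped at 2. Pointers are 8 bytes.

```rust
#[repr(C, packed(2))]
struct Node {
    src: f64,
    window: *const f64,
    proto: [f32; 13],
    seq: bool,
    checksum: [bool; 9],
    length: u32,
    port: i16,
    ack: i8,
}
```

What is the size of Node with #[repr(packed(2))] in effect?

@0: src [8B, align 2] → 8
@8: window [8B, align 2] → 16
@16: proto [52B, align 2] → 68
@68: seq [1B, align 1] → 69
@69: checksum [9B, align 1] → 78
@78: length [4B, align 2] → 82
@82: port [2B, align 2] → 84
@84: ack [1B, align 1] → 85
+1 tail pad (align 2)
size 86, align 2

86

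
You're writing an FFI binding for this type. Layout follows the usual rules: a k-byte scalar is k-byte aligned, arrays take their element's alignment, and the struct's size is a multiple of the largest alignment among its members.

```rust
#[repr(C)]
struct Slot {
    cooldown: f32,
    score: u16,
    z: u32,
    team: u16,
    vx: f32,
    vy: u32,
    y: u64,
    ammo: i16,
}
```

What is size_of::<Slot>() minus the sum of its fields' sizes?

cooldown at 0 (size 4, align 4) → ends 4
score at 4 (size 2, align 2) → ends 6
pad 2 to align 4 for z
z at 8 (size 4, align 4) → ends 12
team at 12 (size 2, align 2) → ends 14
pad 2 to align 4 for vx
vx at 16 (size 4, align 4) → ends 20
vy at 20 (size 4, align 4) → ends 24
y at 24 (size 8, align 8) → ends 32
ammo at 32 (size 2, align 2) → ends 34
tail pad 6 to reach multiple of 8
total 40 bytes, alignment 8
data bytes 30, size 40 → padding 10

10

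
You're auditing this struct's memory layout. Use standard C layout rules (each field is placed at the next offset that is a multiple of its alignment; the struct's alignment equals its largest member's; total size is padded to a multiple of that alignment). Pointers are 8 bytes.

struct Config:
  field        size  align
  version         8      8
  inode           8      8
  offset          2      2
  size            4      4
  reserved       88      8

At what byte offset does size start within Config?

20

@0: version [8B, align 8] → 8
@8: inode [8B, align 8] → 16
@16: offset [2B, align 2] → 18
+2 pad (align 4)
@20: size [4B, align 4] → 24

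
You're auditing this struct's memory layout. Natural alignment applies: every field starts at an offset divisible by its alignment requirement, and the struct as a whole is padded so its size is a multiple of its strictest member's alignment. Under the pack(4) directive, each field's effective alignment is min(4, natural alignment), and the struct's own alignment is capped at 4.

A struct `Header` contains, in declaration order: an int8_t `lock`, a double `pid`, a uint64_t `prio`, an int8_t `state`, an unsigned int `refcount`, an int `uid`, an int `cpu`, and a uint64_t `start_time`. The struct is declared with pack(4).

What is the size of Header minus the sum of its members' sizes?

0..1  lock  (1B, 1-aligned)
1..4  -- padding (3B)
4..12  pid  (8B, 4-aligned)
12..20  prio  (8B, 4-aligned)
20..21  state  (1B, 1-aligned)
21..24  -- padding (3B)
24..28  refcount  (4B, 4-aligned)
28..32  uid  (4B, 4-aligned)
32..36  cpu  (4B, 4-aligned)
36..44  start_time  (8B, 4-aligned)
sizeof = 44, alignof = 4
data bytes 38, size 44 → padding 6

6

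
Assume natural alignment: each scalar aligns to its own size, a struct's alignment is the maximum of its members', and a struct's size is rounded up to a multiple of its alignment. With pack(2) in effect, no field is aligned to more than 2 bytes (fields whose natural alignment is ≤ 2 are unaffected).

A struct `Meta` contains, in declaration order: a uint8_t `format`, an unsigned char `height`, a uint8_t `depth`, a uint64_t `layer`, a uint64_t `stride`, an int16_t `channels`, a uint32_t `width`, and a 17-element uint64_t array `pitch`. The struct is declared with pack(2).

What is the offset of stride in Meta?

12

@0: format [1B, align 1] → 1
@1: height [1B, align 1] → 2
@2: depth [1B, align 1] → 3
+1 pad (align 2)
@4: layer [8B, align 2] → 12
@12: stride [8B, align 2] → 20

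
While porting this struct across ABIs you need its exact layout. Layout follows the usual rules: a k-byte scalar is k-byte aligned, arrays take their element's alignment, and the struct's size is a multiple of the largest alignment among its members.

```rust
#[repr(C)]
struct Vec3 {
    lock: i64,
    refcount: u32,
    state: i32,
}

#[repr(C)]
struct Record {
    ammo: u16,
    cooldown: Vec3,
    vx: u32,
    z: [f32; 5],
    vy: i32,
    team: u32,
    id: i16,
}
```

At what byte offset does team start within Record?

Vec3: @0: lock [8B, align 8] → 8; @8: refcount [4B, align 4] → 12; @12: state [4B, align 4] → 16; size 16, align 8
@0: ammo [2B, align 2] → 2
+6 pad (align 8)
@8: cooldown [16B, align 8] → 24
@24: vx [4B, align 4] → 28
@28: z [20B, align 4] → 48
@48: vy [4B, align 4] → 52
@52: team [4B, align 4] → 56

52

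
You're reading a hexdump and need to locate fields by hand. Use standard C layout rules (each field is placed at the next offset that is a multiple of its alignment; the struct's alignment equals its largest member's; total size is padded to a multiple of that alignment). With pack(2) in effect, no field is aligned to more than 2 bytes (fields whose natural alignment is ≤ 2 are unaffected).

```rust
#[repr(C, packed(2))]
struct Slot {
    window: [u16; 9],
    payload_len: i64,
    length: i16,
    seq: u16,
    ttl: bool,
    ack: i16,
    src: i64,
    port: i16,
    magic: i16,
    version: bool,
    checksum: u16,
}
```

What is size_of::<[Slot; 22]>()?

1100

0..18  window  (18B, 2-aligned)
18..26  payload_len  (8B, 2-aligned)
26..28  length  (2B, 2-aligned)
28..30  seq  (2B, 2-aligned)
30..31  ttl  (1B, 1-aligned)
31..32  -- padding (1B)
32..34  ack  (2B, 2-aligned)
34..42  src  (8B, 2-aligned)
42..44  port  (2B, 2-aligned)
44..46  magic  (2B, 2-aligned)
46..47  version  (1B, 1-aligned)
47..48  -- padding (1B)
48..50  checksum  (2B, 2-aligned)
sizeof = 50, alignof = 2
array of 22: 22 × 50 = 1100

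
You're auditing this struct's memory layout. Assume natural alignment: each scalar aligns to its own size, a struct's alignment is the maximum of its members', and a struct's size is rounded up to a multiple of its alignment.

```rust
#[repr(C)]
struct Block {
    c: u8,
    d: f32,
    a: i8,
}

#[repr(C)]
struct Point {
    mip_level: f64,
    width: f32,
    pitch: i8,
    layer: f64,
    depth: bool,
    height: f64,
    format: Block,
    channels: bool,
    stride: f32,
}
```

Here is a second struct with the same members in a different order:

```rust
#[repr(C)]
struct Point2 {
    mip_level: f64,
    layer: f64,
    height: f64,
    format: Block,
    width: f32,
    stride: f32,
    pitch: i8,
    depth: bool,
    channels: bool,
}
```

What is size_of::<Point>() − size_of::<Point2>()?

Block: @0: c [1B, align 1] → 1; +3 pad (align 4); @4: d [4B, align 4] → 8; @8: a [1B, align 1] → 9; +3 tail pad (align 4); size 12, align 4
@0: mip_level [8B, align 8] → 8
@8: width [4B, align 4] → 12
@12: pitch [1B, align 1] → 13
+3 pad (align 8)
@16: layer [8B, align 8] → 24
@24: depth [1B, align 1] → 25
+7 pad (align 8)
@32: height [8B, align 8] → 40
@40: format [12B, align 4] → 52
@52: channels [1B, align 1] → 53
+3 pad (align 4)
@56: stride [4B, align 4] → 60
+4 tail pad (align 8)
size 64, align 8
— Point2 —
@0: mip_level [8B, align 8] → 8
@8: layer [8B, align 8] → 16
@16: height [8B, align 8] → 24
@24: format [12B, align 4] → 36
@36: width [4B, align 4] → 40
@40: stride [4B, align 4] → 44
@44: pitch [1B, align 1] → 45
@45: depth [1B, align 1] → 46
@46: channels [1B, align 1] → 47
+1 tail pad (align 8)
size 48, align 8
64 − 48 = 16

16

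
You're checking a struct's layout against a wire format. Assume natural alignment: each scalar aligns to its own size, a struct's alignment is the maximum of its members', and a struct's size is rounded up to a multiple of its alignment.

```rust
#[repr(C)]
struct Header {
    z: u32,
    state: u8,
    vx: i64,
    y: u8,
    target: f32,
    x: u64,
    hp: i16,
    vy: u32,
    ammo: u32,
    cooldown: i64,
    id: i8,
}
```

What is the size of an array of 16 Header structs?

1024

0..4  z  (4B, 4-aligned)
4..5  state  (1B, 1-aligned)
5..8  -- padding (3B)
8..16  vx  (8B, 8-aligned)
16..17  y  (1B, 1-aligned)
17..20  -- padding (3B)
20..24  target  (4B, 4-aligned)
24..32  x  (8B, 8-aligned)
32..34  hp  (2B, 2-aligned)
34..36  -- padding (2B)
36..40  vy  (4B, 4-aligned)
40..44  ammo  (4B, 4-aligned)
44..48  -- padding (4B)
48..56  cooldown  (8B, 8-aligned)
56..57  id  (1B, 1-aligned)
57..64  -- tail padding (7B)
sizeof = 64, alignof = 8
array of 16: 16 × 64 = 1024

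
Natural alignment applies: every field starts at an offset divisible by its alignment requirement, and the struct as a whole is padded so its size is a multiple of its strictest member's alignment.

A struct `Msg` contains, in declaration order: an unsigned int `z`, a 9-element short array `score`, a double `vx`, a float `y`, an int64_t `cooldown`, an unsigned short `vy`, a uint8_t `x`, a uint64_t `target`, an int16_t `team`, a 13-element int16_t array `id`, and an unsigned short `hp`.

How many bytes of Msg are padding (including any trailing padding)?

13

@0: z [4B, align 4] → 4
@4: score [18B, align 2] → 22
+2 pad (align 8)
@24: vx [8B, align 8] → 32
@32: y [4B, align 4] → 36
+4 pad (align 8)
@40: cooldown [8B, align 8] → 48
@48: vy [2B, align 2] → 50
@50: x [1B, align 1] → 51
+5 pad (align 8)
@56: target [8B, align 8] → 64
@64: team [2B, align 2] → 66
@66: id [26B, align 2] → 92
@92: hp [2B, align 2] → 94
+2 tail pad (align 8)
size 96, align 8
data bytes 83, size 96 → padding 13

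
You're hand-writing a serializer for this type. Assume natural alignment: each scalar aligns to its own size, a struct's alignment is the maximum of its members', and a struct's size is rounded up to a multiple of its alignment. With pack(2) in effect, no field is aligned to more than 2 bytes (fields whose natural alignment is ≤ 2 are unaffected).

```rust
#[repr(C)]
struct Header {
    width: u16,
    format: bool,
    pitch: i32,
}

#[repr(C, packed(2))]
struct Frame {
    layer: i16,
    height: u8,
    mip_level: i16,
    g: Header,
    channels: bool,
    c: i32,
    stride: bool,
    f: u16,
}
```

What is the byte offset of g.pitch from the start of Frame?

Header: width at 0 (size 2, align 2) → ends 2; format at 2 (size 1, align 1) → ends 3; pad 1 to align 4 for pitch; pitch at 4 (size 4, align 4) → ends 8; total 8 bytes, alignment 4
layer at 0 (size 2, align 2) → ends 2
height at 2 (size 1, align 1) → ends 3
pad 1 to align 2 for mip_level
mip_level at 4 (size 2, align 2) → ends 6
g at 6 (size 8, align 2) → ends 14
within Header: pitch at 4
6 + 4 = 10

10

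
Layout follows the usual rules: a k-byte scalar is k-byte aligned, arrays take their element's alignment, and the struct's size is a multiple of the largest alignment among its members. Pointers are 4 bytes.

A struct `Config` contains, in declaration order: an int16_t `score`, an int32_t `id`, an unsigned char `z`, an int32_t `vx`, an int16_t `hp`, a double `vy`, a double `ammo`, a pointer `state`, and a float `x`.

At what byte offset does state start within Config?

40

0..2  score  (2B, 2-aligned)
2..4  -- padding (2B)
4..8  id  (4B, 4-aligned)
8..9  z  (1B, 1-aligned)
9..12  -- padding (3B)
12..16  vx  (4B, 4-aligned)
16..18  hp  (2B, 2-aligned)
18..24  -- padding (6B)
24..32  vy  (8B, 8-aligned)
32..40  ammo  (8B, 8-aligned)
40..44  state  (4B, 4-aligned)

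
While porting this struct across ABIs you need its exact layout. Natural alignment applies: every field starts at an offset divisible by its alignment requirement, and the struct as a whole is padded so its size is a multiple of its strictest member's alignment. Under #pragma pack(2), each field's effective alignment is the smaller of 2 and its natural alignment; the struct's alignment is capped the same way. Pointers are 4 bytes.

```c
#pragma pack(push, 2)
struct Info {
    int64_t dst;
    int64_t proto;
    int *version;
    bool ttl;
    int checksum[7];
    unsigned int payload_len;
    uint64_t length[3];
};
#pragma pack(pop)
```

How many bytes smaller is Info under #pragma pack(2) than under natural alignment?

natural layout:
  0..8  dst  (8B, 8-aligned)
  8..16  proto  (8B, 8-aligned)
  16..20  version  (4B, 4-aligned)
  20..21  ttl  (1B, 1-aligned)
  21..24  -- padding (3B)
  24..52  checksum  (28B, 4-aligned)
  52..56  payload_len  (4B, 4-aligned)
  56..80  length  (24B, 8-aligned)
  sizeof = 80, alignof = 8
packed(2) layout:
  0..8  dst  (8B, 2-aligned)
  8..16  proto  (8B, 2-aligned)
  16..20  version  (4B, 2-aligned)
  20..21  ttl  (1B, 1-aligned)
  21..22  -- padding (1B)
  22..50  checksum  (28B, 2-aligned)
  50..54  payload_len  (4B, 2-aligned)
  54..78  length  (24B, 2-aligned)
  sizeof = 78, alignof = 2
80 − 78 = 2

2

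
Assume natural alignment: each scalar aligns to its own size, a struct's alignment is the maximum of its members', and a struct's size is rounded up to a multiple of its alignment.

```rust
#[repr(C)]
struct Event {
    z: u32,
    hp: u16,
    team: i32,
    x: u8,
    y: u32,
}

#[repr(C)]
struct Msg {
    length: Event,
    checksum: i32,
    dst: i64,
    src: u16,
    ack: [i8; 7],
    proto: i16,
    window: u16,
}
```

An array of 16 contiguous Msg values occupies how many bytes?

Event: 0..4  z  (4B, 4-aligned); 4..6  hp  (2B, 2-aligned); 6..8  -- padding (2B); 8..12  team  (4B, 4-aligned); 12..13  x  (1B, 1-aligned); 13..16  -- padding (3B); 16..20  y  (4B, 4-aligned); sizeof = 20, alignof = 4
0..20  length  (20B, 4-aligned)
20..24  checksum  (4B, 4-aligned)
24..32  dst  (8B, 8-aligned)
32..34  src  (2B, 2-aligned)
34..41  ack  (7B, 1-aligned)
41..42  -- padding (1B)
42..44  proto  (2B, 2-aligned)
44..46  window  (2B, 2-aligned)
46..48  -- tail padding (2B)
sizeof = 48, alignof = 8
array of 16: 16 × 48 = 768

768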